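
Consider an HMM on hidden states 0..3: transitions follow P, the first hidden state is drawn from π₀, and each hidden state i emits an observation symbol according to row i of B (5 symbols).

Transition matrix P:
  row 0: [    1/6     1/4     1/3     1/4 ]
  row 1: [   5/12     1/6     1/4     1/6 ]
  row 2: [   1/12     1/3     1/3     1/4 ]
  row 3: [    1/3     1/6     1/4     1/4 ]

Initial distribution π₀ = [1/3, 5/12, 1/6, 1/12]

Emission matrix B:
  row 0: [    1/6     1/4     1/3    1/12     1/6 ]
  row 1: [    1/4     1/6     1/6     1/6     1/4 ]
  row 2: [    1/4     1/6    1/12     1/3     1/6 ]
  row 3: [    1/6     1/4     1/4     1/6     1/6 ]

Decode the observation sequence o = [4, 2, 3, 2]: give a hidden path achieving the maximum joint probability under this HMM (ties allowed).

t=0: δ = [5.556e-02, 1.042e-01, 2.778e-02, 1.389e-02]  (obs o_0=4)
t=1: δ = [1.447e-02, 2.894e-03, 2.170e-03, 4.340e-03]  ψ = [1, 1, 1, 1]  (obs o_1=2)
t=2: δ = [2.009e-04, 6.028e-04, 1.608e-03, 6.028e-04]  ψ = [0, 0, 0, 0]  (obs o_2=3)
t=3: δ = [8.372e-05, 8.931e-05, 4.465e-05, 1.005e-04]  ψ = [1, 2, 2, 2]  (obs o_3=2)
backtrack: best end state = 3; path = [1, 0, 2, 3]

path = [1, 0, 2, 3]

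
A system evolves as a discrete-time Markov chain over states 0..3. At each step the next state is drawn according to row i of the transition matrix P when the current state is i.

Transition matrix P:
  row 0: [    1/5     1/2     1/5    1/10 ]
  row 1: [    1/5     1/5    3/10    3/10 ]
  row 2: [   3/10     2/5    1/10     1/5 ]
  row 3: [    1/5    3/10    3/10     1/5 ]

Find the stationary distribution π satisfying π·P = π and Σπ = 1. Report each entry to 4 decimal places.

Balance equations π_j = Σ_i π_i·P[i][j]:
  π_0 = 1/5·π_0 + 1/5·π_1 + 3/10·π_2 + 1/5·π_3
  π_1 = 1/2·π_0 + 1/5·π_1 + 2/5·π_2 + 3/10·π_3
  π_2 = 1/5·π_0 + 3/10·π_1 + 1/10·π_2 + 3/10·π_3
  normalize: π_0 + π_1 + π_2 + π_3 = 1
Solving the linear system gives exactly π = [27/121, 445/1331, 28/121, 281/1331].

π = [0.2231, 0.3343, 0.2314, 0.2111]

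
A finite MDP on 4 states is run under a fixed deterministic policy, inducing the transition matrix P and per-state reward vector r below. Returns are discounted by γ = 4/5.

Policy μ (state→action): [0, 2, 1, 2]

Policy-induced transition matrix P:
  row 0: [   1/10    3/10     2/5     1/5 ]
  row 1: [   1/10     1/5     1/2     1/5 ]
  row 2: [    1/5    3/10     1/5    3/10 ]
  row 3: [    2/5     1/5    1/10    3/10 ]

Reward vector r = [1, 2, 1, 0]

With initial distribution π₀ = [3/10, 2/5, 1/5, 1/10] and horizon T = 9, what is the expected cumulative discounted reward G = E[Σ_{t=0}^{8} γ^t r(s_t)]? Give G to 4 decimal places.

t=0: π = [0.3000, 0.4000, 0.2000, 0.1000], E[r] = 1.3000, γ^t·E[r] = 1.300000, running G = 1.300000
t=1: π = [0.1500, 0.2500, 0.3700, 0.2300], E[r] = 1.0200, γ^t·E[r] = 0.816000, running G = 2.116000
t=2: π = [0.2060, 0.2520, 0.2820, 0.2600], E[r] = 0.9920, γ^t·E[r] = 0.634880, running G = 2.750880
t=3: π = [0.2062, 0.2488, 0.2908, 0.2542], E[r] = 0.9946, γ^t·E[r] = 0.509235, running G = 3.260115
t=4: π = [0.2053, 0.2497, 0.2905, 0.2545], E[r] = 0.9952, γ^t·E[r] = 0.407634, running G = 3.667749
t=5: π = [0.2054, 0.2496, 0.2905, 0.2545], E[r] = 0.9951, γ^t·E[r] = 0.326069, running G = 3.993818
t=6: π = [0.2054, 0.2496, 0.2905, 0.2545], E[r] = 0.9951, γ^t·E[r] = 0.260857, running G = 4.254675
t=7: π = [0.2054, 0.2496, 0.2905, 0.2545], E[r] = 0.9951, γ^t·E[r] = 0.208685, running G = 4.463361
t=8: π = [0.2054, 0.2496, 0.2905, 0.2545], E[r] = 0.9951, γ^t·E[r] = 0.166948, running G = 4.630309

G = 4.6303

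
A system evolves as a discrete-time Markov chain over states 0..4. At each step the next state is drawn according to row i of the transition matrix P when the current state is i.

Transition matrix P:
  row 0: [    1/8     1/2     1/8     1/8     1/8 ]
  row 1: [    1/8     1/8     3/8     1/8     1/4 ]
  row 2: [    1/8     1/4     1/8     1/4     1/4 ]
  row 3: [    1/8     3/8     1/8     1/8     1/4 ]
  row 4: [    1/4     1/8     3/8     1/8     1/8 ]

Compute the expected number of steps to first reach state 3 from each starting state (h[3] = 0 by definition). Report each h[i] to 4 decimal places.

First-step conditioning: h[3] = 0; for i ≠ 3, h[i] = 1 + Σ_k P[i][k]·h[k].
  h[0] = 1 + 1/8·h[0] + 1/2·h[1] + 1/8·h[2] + 1/8·h[4]
  h[1] = 1 + 1/8·h[0] + 1/8·h[1] + 3/8·h[2] + 1/4·h[4]
  h[2] = 1 + 1/8·h[0] + 1/4·h[1] + 1/8·h[2] + 1/4·h[4]
  h[4] = 1 + 1/4·h[0] + 1/8·h[1] + 3/8·h[2] + 1/8·h[4]
Solving the 4×4 linear system over states ≠ 3 gives exactly h = [5984/927, 5840/927, 584/103, 0, 1952/309] (h[3] = 0 is the target).

h = [6.4552, 6.2999, 5.6699, 0.0000, 6.3172]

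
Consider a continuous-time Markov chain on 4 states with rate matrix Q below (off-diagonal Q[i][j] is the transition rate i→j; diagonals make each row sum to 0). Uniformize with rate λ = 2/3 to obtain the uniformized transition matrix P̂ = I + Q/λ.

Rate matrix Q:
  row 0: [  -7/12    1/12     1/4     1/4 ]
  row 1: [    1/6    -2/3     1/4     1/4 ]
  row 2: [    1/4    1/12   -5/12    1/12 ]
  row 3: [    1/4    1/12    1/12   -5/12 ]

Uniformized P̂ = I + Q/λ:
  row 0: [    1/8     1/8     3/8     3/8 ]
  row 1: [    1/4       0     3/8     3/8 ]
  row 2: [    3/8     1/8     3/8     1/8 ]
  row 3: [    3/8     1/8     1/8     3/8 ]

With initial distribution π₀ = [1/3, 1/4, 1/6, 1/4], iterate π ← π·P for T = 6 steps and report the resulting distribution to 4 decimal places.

π = [0.2889, 0.1111, 0.3000, 0.3000]

t=0: π = [0.3333, 0.2500, 0.1667, 0.2500]
t=1: π = [0.2604, 0.0938, 0.3125, 0.3333]
t=2: π = [0.2982, 0.1133, 0.2917, 0.2969]
t=3: π = [0.2863, 0.1108, 0.3008, 0.3021]
t=4: π = [0.2896, 0.1111, 0.2995, 0.2998]
t=5: π = [0.2887, 0.1111, 0.3000, 0.3001]
t=6: π = [0.2889, 0.1111, 0.3000, 0.3000]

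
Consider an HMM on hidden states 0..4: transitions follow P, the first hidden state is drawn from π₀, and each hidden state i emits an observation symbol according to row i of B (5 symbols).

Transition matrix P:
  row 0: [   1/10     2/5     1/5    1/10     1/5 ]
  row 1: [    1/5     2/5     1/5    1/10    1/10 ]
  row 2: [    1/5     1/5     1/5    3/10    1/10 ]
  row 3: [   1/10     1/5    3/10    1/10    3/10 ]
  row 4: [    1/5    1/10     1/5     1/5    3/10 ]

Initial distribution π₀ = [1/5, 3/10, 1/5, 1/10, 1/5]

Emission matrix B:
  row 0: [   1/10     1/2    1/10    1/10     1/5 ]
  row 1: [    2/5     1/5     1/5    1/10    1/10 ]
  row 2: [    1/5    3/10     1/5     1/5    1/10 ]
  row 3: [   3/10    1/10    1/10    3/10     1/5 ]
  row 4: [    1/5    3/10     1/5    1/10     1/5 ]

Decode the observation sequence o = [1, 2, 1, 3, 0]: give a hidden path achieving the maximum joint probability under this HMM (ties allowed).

t=0: δ = [1.000e-01, 6.000e-02, 6.000e-02, 1.000e-02, 6.000e-02]  (obs o_0=1)
t=1: δ = [1.200e-03, 8.000e-03, 4.000e-03, 1.800e-03, 4.000e-03]  ψ = [1, 0, 0, 2, 0]  (obs o_1=2)
t=2: δ = [8.000e-04, 6.400e-04, 4.800e-04, 1.200e-04, 3.600e-04]  ψ = [1, 1, 1, 2, 4]  (obs o_2=1)
t=3: δ = [1.280e-05, 3.200e-05, 3.200e-05, 4.320e-05, 1.600e-05]  ψ = [1, 0, 0, 2, 0]  (obs o_3=3)
t=4: δ = [6.400e-07, 5.120e-06, 2.592e-06, 2.880e-06, 2.592e-06]  ψ = [1, 1, 3, 2, 3]  (obs o_4=0)
backtrack: best end state = 1; path = [0, 1, 0, 1, 1]

path = [0, 1, 0, 1, 1]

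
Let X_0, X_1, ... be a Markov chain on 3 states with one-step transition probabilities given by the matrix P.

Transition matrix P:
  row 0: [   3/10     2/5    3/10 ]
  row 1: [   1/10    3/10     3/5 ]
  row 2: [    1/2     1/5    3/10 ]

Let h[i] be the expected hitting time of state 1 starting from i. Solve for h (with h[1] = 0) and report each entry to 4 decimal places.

First-step conditioning: h[1] = 0; for i ≠ 1, h[i] = 1 + Σ_k P[i][k]·h[k].
  h[0] = 1 + 3/10·h[0] + 3/10·h[2]
  h[2] = 1 + 1/2·h[0] + 3/10·h[2]
Solving the 2×2 linear system over states ≠ 1 gives exactly h = [50/17, 0, 60/17] (h[1] = 0 is the target).

h = [2.9412, 0.0000, 3.5294]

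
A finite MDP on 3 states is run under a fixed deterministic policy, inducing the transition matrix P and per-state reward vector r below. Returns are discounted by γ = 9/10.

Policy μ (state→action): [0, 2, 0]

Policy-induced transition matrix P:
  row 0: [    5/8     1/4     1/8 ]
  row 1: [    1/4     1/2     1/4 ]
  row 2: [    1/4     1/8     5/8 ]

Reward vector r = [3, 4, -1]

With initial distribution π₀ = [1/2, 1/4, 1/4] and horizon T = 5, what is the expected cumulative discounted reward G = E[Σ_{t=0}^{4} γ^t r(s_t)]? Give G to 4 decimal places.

G = 8.6880

t=0: π = [0.5000, 0.2500, 0.2500], E[r] = 2.2500, γ^t·E[r] = 2.250000, running G = 2.250000
t=1: π = [0.4375, 0.2813, 0.2813], E[r] = 2.1563, γ^t·E[r] = 1.940625, running G = 4.190625
t=2: π = [0.4141, 0.2852, 0.3008], E[r] = 2.0820, γ^t·E[r] = 1.686445, running G = 5.877070
t=3: π = [0.4053, 0.2837, 0.3110], E[r] = 2.0396, γ^t·E[r] = 1.486833, running G = 7.363903
t=4: π = [0.4020, 0.2820, 0.3160], E[r] = 2.0181, γ^t·E[r] = 1.324093, running G = 8.687996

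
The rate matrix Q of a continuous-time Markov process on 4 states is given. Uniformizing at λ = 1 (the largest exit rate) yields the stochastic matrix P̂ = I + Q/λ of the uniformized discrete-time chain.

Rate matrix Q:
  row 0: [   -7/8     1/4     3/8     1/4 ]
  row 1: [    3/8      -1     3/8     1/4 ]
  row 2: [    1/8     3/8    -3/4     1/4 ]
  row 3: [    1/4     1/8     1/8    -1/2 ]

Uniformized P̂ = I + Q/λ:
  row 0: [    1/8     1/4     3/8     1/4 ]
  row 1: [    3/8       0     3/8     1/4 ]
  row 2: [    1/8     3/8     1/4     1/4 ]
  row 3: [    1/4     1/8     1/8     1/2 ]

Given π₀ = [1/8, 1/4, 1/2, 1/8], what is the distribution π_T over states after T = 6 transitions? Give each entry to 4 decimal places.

π = [0.2148, 0.1926, 0.2593, 0.3333]

t=0: π = [0.1250, 0.2500, 0.5000, 0.1250]
t=1: π = [0.2031, 0.2344, 0.2813, 0.2813]
t=2: π = [0.2188, 0.1914, 0.2695, 0.3203]
t=3: π = [0.2129, 0.1958, 0.2612, 0.3301]
t=4: π = [0.2152, 0.1924, 0.2598, 0.3325]
t=5: π = [0.2147, 0.1928, 0.2594, 0.3331]
t=6: π = [0.2148, 0.1926, 0.2593, 0.3333]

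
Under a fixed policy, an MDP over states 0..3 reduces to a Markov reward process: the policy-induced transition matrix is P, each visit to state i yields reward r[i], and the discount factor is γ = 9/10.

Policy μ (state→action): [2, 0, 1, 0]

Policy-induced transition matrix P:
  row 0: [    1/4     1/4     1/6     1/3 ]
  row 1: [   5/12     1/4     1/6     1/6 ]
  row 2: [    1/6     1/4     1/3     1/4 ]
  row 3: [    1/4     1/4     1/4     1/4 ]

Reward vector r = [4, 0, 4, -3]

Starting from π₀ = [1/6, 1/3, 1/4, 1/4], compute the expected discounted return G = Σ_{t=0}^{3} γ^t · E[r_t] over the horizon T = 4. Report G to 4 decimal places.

G = 4.0269

t=0: π = [0.1667, 0.3333, 0.2500, 0.2500], E[r] = 0.9167, γ^t·E[r] = 0.916667, running G = 0.916667
t=1: π = [0.2847, 0.2500, 0.2292, 0.2361], E[r] = 1.3472, γ^t·E[r] = 1.212500, running G = 2.129167
t=2: π = [0.2726, 0.2500, 0.2245, 0.2529], E[r] = 1.2297, γ^t·E[r] = 0.996094, running G = 3.125260
t=3: π = [0.2730, 0.2500, 0.2252, 0.2519], E[r] = 1.2368, γ^t·E[r] = 0.901652, running G = 4.026913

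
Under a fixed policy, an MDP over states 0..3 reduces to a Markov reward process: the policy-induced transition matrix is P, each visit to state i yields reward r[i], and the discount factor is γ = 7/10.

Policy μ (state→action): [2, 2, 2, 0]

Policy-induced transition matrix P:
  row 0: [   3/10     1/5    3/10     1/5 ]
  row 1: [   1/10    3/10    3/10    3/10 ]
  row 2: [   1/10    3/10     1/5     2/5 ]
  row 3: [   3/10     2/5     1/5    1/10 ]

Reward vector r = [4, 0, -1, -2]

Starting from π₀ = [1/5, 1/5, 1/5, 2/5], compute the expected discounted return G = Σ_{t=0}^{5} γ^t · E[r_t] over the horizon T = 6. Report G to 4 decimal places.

G = -0.0713

t=0: π = [0.2000, 0.2000, 0.2000, 0.4000], E[r] = -0.2000, γ^t·E[r] = -0.200000, running G = -0.200000
t=1: π = [0.2200, 0.3200, 0.2400, 0.2200], E[r] = 0.2000, γ^t·E[r] = 0.140000, running G = -0.060000
t=2: π = [0.1880, 0.3000, 0.2540, 0.2580], E[r] = -0.0180, γ^t·E[r] = -0.008820, running G = -0.068820
t=3: π = [0.1892, 0.3070, 0.2488, 0.2550], E[r] = -0.0020, γ^t·E[r] = -0.000686, running G = -0.069506
t=4: π = [0.1888, 0.3066, 0.2496, 0.2550], E[r] = -0.0042, γ^t·E[r] = -0.001004, running G = -0.070510
t=5: π = [0.1888, 0.3066, 0.2495, 0.2551], E[r] = -0.0047, γ^t·E[r] = -0.000786, running G = -0.071295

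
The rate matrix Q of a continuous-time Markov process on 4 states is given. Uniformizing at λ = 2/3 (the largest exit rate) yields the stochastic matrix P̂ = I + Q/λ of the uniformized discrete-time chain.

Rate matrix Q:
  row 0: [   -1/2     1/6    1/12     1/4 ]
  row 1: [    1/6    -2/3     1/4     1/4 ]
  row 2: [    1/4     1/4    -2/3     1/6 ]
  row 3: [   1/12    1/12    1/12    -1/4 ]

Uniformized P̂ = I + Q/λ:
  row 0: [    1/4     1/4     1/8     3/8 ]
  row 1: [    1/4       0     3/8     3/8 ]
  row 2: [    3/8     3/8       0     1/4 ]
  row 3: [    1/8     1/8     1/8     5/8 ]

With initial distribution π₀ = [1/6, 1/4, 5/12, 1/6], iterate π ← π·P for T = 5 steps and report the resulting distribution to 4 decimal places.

t=0: π = [0.1667, 0.2500, 0.4167, 0.1667]
t=1: π = [0.2813, 0.2188, 0.1354, 0.3646]
t=2: π = [0.2214, 0.1667, 0.1628, 0.4492]
t=3: π = [0.2142, 0.1725, 0.1463, 0.4670]
t=4: π = [0.2099, 0.1668, 0.1498, 0.4734]
t=5: π = [0.2095, 0.1679, 0.1480, 0.4746]

π = [0.2095, 0.1679, 0.1480, 0.4746]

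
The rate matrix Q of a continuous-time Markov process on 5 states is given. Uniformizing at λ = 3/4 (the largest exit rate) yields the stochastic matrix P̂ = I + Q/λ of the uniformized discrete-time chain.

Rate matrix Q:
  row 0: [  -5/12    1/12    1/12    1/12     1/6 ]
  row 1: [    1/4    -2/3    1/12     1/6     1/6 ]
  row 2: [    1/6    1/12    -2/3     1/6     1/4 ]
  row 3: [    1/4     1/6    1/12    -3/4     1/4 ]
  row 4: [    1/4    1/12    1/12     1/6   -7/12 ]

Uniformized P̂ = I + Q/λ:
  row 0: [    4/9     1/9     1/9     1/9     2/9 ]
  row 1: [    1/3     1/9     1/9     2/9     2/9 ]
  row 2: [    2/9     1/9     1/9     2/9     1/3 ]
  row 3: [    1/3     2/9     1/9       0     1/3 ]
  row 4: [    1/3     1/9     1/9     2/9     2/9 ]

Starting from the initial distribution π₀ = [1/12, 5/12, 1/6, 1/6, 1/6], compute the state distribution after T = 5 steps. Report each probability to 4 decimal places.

t=0: π = [0.0833, 0.4167, 0.1667, 0.1667, 0.1667]
t=1: π = [0.3241, 0.1296, 0.1111, 0.1759, 0.2593]
t=2: π = [0.3570, 0.1307, 0.1111, 0.1471, 0.2541]
t=3: π = [0.3607, 0.1275, 0.1111, 0.1499, 0.2509]
t=4: π = [0.3611, 0.1278, 0.1111, 0.1488, 0.2512]
t=5: π = [0.3611, 0.1276, 0.1111, 0.1490, 0.2511]

π = [0.3611, 0.1276, 0.1111, 0.1490, 0.2511]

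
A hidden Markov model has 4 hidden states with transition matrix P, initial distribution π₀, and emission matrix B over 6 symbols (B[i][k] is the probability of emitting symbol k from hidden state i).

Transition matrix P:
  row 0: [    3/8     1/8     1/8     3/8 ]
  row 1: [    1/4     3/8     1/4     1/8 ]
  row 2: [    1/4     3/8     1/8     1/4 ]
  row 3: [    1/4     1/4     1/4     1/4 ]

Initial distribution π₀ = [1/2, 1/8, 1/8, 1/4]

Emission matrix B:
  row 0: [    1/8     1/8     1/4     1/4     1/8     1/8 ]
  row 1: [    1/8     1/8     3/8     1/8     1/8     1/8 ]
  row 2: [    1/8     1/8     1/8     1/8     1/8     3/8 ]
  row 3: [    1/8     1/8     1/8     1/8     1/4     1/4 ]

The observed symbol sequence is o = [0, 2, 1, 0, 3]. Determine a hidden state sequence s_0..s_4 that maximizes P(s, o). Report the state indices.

path = [0, 0, 0, 0, 0]

t=0: δ = [6.250e-02, 1.562e-02, 1.562e-02, 3.125e-02]  (obs o_0=0)
t=1: δ = [5.859e-03, 2.930e-03, 9.766e-04, 2.930e-03]  ψ = [0, 0, 0, 0]  (obs o_1=2)
t=2: δ = [2.747e-04, 1.373e-04, 9.155e-05, 2.747e-04]  ψ = [0, 1, 0, 0]  (obs o_2=1)
t=3: δ = [1.287e-05, 8.583e-06, 8.583e-06, 1.287e-05]  ψ = [0, 3, 3, 0]  (obs o_3=0)
t=4: δ = [1.207e-06, 4.023e-07, 4.023e-07, 6.035e-07]  ψ = [0, 1, 3, 0]  (obs o_4=3)
backtrack: best end state = 0; path = [0, 0, 0, 0, 0]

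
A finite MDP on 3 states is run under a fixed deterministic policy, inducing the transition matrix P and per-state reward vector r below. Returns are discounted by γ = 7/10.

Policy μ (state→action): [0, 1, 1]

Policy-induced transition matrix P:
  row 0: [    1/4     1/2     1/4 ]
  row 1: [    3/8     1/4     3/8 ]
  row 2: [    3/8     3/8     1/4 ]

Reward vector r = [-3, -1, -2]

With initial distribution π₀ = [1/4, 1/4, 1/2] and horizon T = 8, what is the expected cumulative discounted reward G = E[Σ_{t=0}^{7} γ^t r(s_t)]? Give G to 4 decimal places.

G = -6.2062

t=0: π = [0.2500, 0.2500, 0.5000], E[r] = -2.0000, γ^t·E[r] = -2.000000, running G = -2.000000
t=1: π = [0.3438, 0.3750, 0.2813], E[r] = -1.9688, γ^t·E[r] = -1.378125, running G = -3.378125
t=2: π = [0.3320, 0.3711, 0.2969], E[r] = -1.9609, γ^t·E[r] = -0.960859, running G = -4.338984
t=3: π = [0.3335, 0.3701, 0.2964], E[r] = -1.9634, γ^t·E[r] = -0.673439, running G = -5.012423
t=4: π = [0.3333, 0.3704, 0.2963], E[r] = -1.9629, γ^t·E[r] = -0.471290, running G = -5.483713
t=5: π = [0.3333, 0.3704, 0.2963], E[r] = -1.9630, γ^t·E[r] = -0.329917, running G = -5.813631
t=6: π = [0.3333, 0.3704, 0.2963], E[r] = -1.9630, γ^t·E[r] = -0.230940, running G = -6.044571
t=7: π = [0.3333, 0.3704, 0.2963], E[r] = -1.9630, γ^t·E[r] = -0.161658, running G = -6.206229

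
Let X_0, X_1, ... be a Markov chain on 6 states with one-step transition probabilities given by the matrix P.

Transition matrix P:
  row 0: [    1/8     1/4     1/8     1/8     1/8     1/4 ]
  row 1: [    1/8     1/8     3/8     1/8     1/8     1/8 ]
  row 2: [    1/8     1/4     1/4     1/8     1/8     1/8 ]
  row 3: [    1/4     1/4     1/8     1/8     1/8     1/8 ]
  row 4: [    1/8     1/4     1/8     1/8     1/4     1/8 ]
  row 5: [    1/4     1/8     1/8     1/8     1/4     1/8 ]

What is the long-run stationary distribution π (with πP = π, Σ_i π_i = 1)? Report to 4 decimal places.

π = [0.1587, 0.2061, 0.2018, 0.1250, 0.1635, 0.1448]

Balance equations π_j = Σ_i π_i·P[i][j]:
  π_0 = 1/8·π_0 + 1/8·π_1 + 1/8·π_2 + 1/4·π_3 + 1/8·π_4 + 1/4·π_5
  π_1 = 1/4·π_0 + 1/8·π_1 + 1/4·π_2 + 1/4·π_3 + 1/4·π_4 + 1/8·π_5
  π_2 = 1/8·π_0 + 3/8·π_1 + 1/4·π_2 + 1/8·π_3 + 1/8·π_4 + 1/8·π_5
  π_3 = 1/8·π_0 + 1/8·π_1 + 1/8·π_2 + 1/8·π_3 + 1/8·π_4 + 1/8·π_5
  π_4 = 1/8·π_0 + 1/8·π_1 + 1/8·π_2 + 1/8·π_3 + 1/4·π_4 + 1/4·π_5
  normalize: π_0 + π_1 + π_2 + π_3 + π_4 + π_5 = 1
Solving the linear system gives exactly π = [10/63, 935/4536, 3203/15876, 1/8, 577/3528, 73/504].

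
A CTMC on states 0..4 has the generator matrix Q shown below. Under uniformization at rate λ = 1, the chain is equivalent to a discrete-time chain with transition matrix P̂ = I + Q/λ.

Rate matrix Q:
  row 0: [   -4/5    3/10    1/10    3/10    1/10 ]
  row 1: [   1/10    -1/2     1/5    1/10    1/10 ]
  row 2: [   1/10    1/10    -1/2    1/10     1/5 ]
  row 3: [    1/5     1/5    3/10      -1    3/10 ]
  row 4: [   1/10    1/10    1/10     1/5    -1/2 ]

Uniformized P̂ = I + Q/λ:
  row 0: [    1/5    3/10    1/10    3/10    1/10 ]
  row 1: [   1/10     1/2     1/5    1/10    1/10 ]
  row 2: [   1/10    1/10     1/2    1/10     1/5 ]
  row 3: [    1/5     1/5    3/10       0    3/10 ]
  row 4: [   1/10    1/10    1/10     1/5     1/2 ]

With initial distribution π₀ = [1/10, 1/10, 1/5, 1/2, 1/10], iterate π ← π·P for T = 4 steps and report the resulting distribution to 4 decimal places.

t=0: π = [0.1000, 0.1000, 0.2000, 0.5000, 0.1000]
t=1: π = [0.1600, 0.2100, 0.2900, 0.0800, 0.2600]
t=2: π = [0.1240, 0.2240, 0.2530, 0.1500, 0.2490]
t=3: π = [0.1274, 0.2294, 0.2536, 0.1347, 0.2549]
t=4: π = [0.1262, 0.2307, 0.2513, 0.1375, 0.2543]

π = [0.1262, 0.2307, 0.2513, 0.1375, 0.2543]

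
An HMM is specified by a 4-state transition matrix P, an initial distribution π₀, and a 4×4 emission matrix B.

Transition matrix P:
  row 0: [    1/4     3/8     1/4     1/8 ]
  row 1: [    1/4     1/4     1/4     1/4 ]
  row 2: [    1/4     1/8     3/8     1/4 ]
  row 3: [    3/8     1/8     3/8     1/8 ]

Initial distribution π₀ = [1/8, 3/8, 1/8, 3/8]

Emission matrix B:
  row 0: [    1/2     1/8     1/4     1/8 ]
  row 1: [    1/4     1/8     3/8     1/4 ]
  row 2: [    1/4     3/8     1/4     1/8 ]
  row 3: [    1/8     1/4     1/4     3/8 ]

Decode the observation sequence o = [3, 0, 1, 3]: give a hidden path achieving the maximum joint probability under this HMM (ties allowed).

t=0: δ = [1.562e-02, 9.375e-02, 1.562e-02, 1.406e-01]  (obs o_0=3)
t=1: δ = [2.637e-02, 5.859e-03, 1.318e-02, 2.930e-03]  ψ = [3, 1, 3, 1]  (obs o_1=0)
t=2: δ = [8.240e-04, 1.236e-03, 2.472e-03, 8.240e-04]  ψ = [0, 0, 0, 0]  (obs o_2=1)
t=3: δ = [7.725e-05, 7.725e-05, 1.159e-04, 2.317e-04]  ψ = [2, 0, 2, 2]  (obs o_3=3)
backtrack: best end state = 3; path = [3, 0, 2, 3]

path = [3, 0, 2, 3]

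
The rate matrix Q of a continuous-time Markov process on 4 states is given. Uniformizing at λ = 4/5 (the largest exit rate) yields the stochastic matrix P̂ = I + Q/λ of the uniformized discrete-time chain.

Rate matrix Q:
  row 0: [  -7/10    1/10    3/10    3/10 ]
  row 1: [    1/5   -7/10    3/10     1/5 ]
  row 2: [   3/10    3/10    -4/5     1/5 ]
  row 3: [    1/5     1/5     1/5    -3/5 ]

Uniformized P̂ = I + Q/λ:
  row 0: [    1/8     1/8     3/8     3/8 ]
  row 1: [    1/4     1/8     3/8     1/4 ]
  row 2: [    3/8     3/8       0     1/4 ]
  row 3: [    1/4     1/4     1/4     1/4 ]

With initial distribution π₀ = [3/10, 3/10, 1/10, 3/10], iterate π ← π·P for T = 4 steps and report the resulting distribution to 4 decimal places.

t=0: π = [0.3000, 0.3000, 0.1000, 0.3000]
t=1: π = [0.2250, 0.1875, 0.3000, 0.2875]
t=2: π = [0.2594, 0.2359, 0.2266, 0.2781]
t=3: π = [0.2459, 0.2164, 0.2553, 0.2824]
t=4: π = [0.2512, 0.2241, 0.2440, 0.2807]

π = [0.2512, 0.2241, 0.2440, 0.2807]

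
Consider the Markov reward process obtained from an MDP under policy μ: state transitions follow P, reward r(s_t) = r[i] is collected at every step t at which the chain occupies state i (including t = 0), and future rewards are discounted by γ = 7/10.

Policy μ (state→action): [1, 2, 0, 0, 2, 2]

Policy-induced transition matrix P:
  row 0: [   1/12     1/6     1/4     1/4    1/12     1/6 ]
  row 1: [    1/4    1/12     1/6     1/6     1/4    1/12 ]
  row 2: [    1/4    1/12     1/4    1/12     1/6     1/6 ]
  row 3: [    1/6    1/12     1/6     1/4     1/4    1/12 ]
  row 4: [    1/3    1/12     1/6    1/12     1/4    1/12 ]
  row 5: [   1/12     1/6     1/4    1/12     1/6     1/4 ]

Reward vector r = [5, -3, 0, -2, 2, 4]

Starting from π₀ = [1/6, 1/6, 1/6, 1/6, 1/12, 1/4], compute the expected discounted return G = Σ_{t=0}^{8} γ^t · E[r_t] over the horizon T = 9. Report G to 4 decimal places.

t=0: π = [0.1667, 0.1667, 0.1667, 0.1667, 0.0833, 0.2500], E[r] = 1.1667, γ^t·E[r] = 1.166667, running G = 1.166667
t=1: π = [0.1736, 0.1181, 0.2153, 0.1528, 0.1875, 0.1528], E[r] = 1.1944, γ^t·E[r] = 0.836111, running G = 2.002778
t=2: π = [0.1985, 0.1105, 0.2118, 0.1476, 0.1904, 0.1412], E[r] = 1.3113, γ^t·E[r] = 0.642558, running G = 2.645336
t=3: π = [0.1970, 0.1116, 0.2126, 0.1502, 0.1875, 0.1411], E[r] = 1.2886, γ^t·E[r] = 0.442000, running G = 3.087335
t=4: π = [0.1968, 0.1115, 0.2126, 0.1505, 0.1877, 0.1410], E[r] = 1.2877, γ^t·E[r] = 0.309166, running G = 3.396501
t=5: π = [0.1968, 0.1115, 0.2125, 0.1505, 0.1877, 0.1409], E[r] = 1.2878, γ^t·E[r] = 0.216449, running G = 3.612950
t=6: π = [0.1968, 0.1115, 0.2125, 0.1505, 0.1877, 0.1409], E[r] = 1.2878, γ^t·E[r] = 0.151512, running G = 3.764462
t=7: π = [0.1968, 0.1115, 0.2125, 0.1505, 0.1877, 0.1409], E[r] = 1.2878, γ^t·E[r] = 0.106058, running G = 3.870520
t=8: π = [0.1968, 0.1115, 0.2125, 0.1505, 0.1877, 0.1409], E[r] = 1.2878, γ^t·E[r] = 0.074240, running G = 3.944760

G = 3.9448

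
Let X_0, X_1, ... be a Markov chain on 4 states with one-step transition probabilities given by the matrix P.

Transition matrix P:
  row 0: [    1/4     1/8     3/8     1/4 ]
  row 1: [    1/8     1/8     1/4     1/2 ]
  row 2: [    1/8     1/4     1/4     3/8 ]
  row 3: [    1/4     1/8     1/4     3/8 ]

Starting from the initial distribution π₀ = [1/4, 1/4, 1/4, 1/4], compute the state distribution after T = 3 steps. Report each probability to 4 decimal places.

π = [0.1958, 0.1592, 0.2744, 0.3706]

t=0: π = [0.2500, 0.2500, 0.2500, 0.2500]
t=1: π = [0.1875, 0.1563, 0.2813, 0.3750]
t=2: π = [0.1953, 0.1602, 0.2734, 0.3711]
t=3: π = [0.1958, 0.1592, 0.2744, 0.3706]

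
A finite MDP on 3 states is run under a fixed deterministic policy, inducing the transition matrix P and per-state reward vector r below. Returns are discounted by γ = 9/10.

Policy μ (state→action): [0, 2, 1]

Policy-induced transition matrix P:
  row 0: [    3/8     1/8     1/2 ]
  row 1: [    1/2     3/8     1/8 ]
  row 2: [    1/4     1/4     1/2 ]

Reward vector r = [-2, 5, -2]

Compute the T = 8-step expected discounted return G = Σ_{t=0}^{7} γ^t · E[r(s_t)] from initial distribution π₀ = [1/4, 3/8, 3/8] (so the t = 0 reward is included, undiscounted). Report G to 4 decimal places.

t=0: π = [0.2500, 0.3750, 0.3750], E[r] = 0.6250, γ^t·E[r] = 0.625000, running G = 0.625000
t=1: π = [0.3750, 0.2656, 0.3594], E[r] = -0.1406, γ^t·E[r] = -0.126563, running G = 0.498438
t=2: π = [0.3633, 0.2363, 0.4004], E[r] = -0.3457, γ^t·E[r] = -0.280020, running G = 0.218418
t=3: π = [0.3545, 0.2341, 0.4114], E[r] = -0.3611, γ^t·E[r] = -0.263230, running G = -0.044812
t=4: π = [0.3528, 0.2350, 0.4122], E[r] = -0.3553, γ^t·E[r] = -0.233123, running G = -0.277935
t=5: π = [0.3528, 0.2353, 0.4119], E[r] = -0.3532, γ^t·E[r] = -0.208533, running G = -0.486469
t=6: π = [0.3529, 0.2353, 0.4118], E[r] = -0.3529, γ^t·E[r] = -0.187536, running G = -0.674005
t=7: π = [0.3529, 0.2353, 0.4118], E[r] = -0.3529, γ^t·E[r] = -0.168799, running G = -0.842804

G = -0.8428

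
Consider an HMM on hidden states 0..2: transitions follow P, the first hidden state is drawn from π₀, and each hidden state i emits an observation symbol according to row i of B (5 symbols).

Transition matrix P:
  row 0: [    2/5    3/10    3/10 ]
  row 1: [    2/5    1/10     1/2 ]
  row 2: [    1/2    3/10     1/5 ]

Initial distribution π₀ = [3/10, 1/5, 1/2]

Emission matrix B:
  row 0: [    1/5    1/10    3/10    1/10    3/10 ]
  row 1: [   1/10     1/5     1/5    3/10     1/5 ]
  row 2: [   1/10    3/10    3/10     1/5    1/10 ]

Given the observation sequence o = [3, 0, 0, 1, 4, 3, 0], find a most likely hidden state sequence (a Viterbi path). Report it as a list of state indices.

path = [2, 0, 0, 2, 0, 1, 0]

t=0: δ = [3.000e-02, 6.000e-02, 1.000e-01]  (obs o_0=3)
t=1: δ = [1.000e-02, 3.000e-03, 3.000e-03]  ψ = [2, 2, 1]  (obs o_1=0)
t=2: δ = [8.000e-04, 3.000e-04, 3.000e-04]  ψ = [0, 0, 0]  (obs o_2=0)
t=3: δ = [3.200e-05, 4.800e-05, 7.200e-05]  ψ = [0, 0, 0]  (obs o_3=1)
t=4: δ = [1.080e-05, 4.320e-06, 2.400e-06]  ψ = [2, 2, 1]  (obs o_4=4)
t=5: δ = [4.320e-07, 9.720e-07, 6.480e-07]  ψ = [0, 0, 0]  (obs o_5=3)
t=6: δ = [7.776e-08, 1.944e-08, 4.860e-08]  ψ = [1, 2, 1]  (obs o_6=0)
backtrack: best end state = 0; path = [2, 0, 0, 2, 0, 1, 0]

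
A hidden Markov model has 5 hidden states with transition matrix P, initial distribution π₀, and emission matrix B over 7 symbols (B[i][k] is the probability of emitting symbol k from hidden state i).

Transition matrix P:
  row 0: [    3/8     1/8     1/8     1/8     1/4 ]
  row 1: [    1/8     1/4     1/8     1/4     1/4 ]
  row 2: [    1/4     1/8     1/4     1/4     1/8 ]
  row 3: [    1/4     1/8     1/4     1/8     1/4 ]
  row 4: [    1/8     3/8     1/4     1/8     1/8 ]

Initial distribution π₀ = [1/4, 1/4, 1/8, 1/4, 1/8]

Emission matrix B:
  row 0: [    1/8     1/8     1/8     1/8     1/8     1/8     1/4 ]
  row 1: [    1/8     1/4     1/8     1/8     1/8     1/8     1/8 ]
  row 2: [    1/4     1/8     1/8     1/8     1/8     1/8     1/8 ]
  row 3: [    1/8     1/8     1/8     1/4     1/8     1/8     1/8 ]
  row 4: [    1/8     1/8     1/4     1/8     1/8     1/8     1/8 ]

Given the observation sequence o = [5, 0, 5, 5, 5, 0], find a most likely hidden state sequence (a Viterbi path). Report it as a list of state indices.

t=0: δ = [3.125e-02, 3.125e-02, 1.562e-02, 3.125e-02, 1.562e-02]  (obs o_0=5)
t=1: δ = [1.465e-03, 9.766e-04, 1.953e-03, 9.766e-04, 9.766e-04]  ψ = [0, 1, 3, 1, 0]  (obs o_1=0)
t=2: δ = [6.866e-05, 4.578e-05, 6.104e-05, 6.104e-05, 4.578e-05]  ψ = [0, 4, 2, 2, 0]  (obs o_2=5)
t=3: δ = [3.219e-06, 2.146e-06, 1.907e-06, 1.907e-06, 2.146e-06]  ψ = [0, 4, 2, 2, 0]  (obs o_3=5)
t=4: δ = [1.509e-07, 1.006e-07, 6.706e-08, 6.706e-08, 1.006e-07]  ψ = [0, 4, 4, 1, 0]  (obs o_4=5)
t=5: δ = [7.072e-09, 4.715e-09, 6.286e-09, 3.143e-09, 4.715e-09]  ψ = [0, 4, 4, 1, 0]  (obs o_5=0)
backtrack: best end state = 0; path = [0, 0, 0, 0, 0, 0]

path = [0, 0, 0, 0, 0, 0]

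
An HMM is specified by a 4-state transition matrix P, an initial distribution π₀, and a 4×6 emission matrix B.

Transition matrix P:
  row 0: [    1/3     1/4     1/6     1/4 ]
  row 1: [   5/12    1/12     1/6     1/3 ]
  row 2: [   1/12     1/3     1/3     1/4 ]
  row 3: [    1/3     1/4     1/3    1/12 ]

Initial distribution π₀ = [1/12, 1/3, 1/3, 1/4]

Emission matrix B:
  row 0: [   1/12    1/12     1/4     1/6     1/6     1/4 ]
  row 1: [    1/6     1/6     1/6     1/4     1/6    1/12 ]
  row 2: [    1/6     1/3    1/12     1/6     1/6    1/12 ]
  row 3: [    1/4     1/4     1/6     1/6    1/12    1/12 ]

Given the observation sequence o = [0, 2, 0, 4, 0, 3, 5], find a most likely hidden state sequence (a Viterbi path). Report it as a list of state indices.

t=0: δ = [6.944e-03, 5.556e-02, 5.556e-02, 6.250e-02]  (obs o_0=0)
t=1: δ = [5.787e-03, 3.086e-03, 1.736e-03, 3.086e-03]  ψ = [1, 2, 3, 1]  (obs o_1=2)
t=2: δ = [1.608e-04, 2.411e-04, 1.715e-04, 3.617e-04]  ψ = [0, 0, 3, 0]  (obs o_2=0)
t=3: δ = [2.009e-05, 1.507e-05, 2.009e-05, 6.698e-06]  ψ = [3, 3, 3, 1]  (obs o_3=4)
t=4: δ = [5.582e-07, 1.116e-06, 1.116e-06, 1.256e-06]  ψ = [0, 2, 2, 0]  (obs o_4=0)
t=5: δ = [7.752e-08, 9.303e-08, 6.977e-08, 6.202e-08]  ψ = [1, 2, 3, 1]  (obs o_5=3)
t=6: δ = [9.690e-09, 1.938e-09, 1.938e-09, 2.584e-09]  ψ = [1, 2, 2, 1]  (obs o_6=5)
backtrack: best end state = 0; path = [1, 0, 3, 2, 2, 1, 0]

path = [1, 0, 3, 2, 2, 1, 0]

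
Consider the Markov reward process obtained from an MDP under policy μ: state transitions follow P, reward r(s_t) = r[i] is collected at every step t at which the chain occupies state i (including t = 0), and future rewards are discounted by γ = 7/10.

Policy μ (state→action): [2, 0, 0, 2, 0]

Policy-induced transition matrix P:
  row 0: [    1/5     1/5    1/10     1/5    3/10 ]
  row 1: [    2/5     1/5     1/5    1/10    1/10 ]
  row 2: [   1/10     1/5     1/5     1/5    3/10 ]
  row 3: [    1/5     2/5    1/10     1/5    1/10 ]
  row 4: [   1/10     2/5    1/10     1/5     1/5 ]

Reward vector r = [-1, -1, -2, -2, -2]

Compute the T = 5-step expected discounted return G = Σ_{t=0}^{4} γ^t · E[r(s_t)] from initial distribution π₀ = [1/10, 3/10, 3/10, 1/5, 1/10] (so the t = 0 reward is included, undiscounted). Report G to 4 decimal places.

t=0: π = [0.1000, 0.3000, 0.3000, 0.2000, 0.1000], E[r] = -1.6000, γ^t·E[r] = -1.600000, running G = -1.600000
t=1: π = [0.2200, 0.2600, 0.1600, 0.1700, 0.1900], E[r] = -1.5200, γ^t·E[r] = -1.064000, running G = -2.664000
t=2: π = [0.2170, 0.2720, 0.1420, 0.1740, 0.1950], E[r] = -1.5110, γ^t·E[r] = -0.740390, running G = -3.404390
t=3: π = [0.2207, 0.2738, 0.1414, 0.1728, 0.1913], E[r] = -1.5055, γ^t·E[r] = -0.516387, running G = -3.920777
t=4: π = [0.2215, 0.2728, 0.1415, 0.1726, 0.1916], E[r] = -1.5057, γ^t·E[r] = -0.361516, running G = -4.282293

G = -4.2823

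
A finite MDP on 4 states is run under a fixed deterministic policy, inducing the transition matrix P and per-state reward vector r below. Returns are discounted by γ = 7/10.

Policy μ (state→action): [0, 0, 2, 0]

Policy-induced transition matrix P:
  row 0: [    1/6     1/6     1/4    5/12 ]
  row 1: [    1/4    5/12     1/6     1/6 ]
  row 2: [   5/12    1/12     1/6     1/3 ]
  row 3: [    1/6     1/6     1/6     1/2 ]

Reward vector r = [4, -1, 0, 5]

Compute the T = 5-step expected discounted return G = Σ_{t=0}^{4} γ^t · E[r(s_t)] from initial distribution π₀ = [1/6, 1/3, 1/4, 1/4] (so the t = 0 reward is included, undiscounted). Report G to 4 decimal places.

G = 6.1006

t=0: π = [0.1667, 0.3333, 0.2500, 0.2500], E[r] = 1.5833, γ^t·E[r] = 1.583333, running G = 1.583333
t=1: π = [0.2569, 0.2292, 0.1806, 0.3333], E[r] = 2.4653, γ^t·E[r] = 1.725694, running G = 3.309028
t=2: π = [0.2309, 0.2089, 0.1881, 0.3721], E[r] = 2.5752, γ^t·E[r] = 1.261863, running G = 4.570891
t=3: π = [0.2311, 0.2032, 0.1859, 0.3798], E[r] = 2.6200, γ^t·E[r] = 0.898671, running G = 5.469562
t=4: π = [0.2301, 0.2020, 0.1859, 0.3820], E[r] = 2.6284, γ^t·E[r] = 0.631084, running G = 6.100646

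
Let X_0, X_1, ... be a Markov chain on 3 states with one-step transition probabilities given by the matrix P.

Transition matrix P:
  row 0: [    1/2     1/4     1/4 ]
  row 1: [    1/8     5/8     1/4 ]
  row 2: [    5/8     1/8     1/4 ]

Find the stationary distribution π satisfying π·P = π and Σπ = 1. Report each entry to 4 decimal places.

Balance equations π_j = Σ_i π_i·P[i][j]:
  π_0 = 1/2·π_0 + 1/8·π_1 + 5/8·π_2
  π_1 = 1/4·π_0 + 5/8·π_1 + 1/8·π_2
  normalize: π_0 + π_1 + π_2 = 1
Solving the linear system gives exactly π = [2/5, 7/20, 1/4].

π = [0.4000, 0.3500, 0.2500]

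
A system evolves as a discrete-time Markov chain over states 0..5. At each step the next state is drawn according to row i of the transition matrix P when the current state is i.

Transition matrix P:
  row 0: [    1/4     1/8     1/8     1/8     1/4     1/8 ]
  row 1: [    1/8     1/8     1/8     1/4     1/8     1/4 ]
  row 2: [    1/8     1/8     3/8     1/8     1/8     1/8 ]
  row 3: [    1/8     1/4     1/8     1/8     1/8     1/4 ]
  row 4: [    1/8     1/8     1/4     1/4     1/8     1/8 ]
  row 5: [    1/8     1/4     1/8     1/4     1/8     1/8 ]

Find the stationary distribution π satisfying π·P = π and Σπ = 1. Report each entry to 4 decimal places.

π = [0.1429, 0.1693, 0.1905, 0.1852, 0.1429, 0.1693]

Balance equations π_j = Σ_i π_i·P[i][j]:
  π_0 = 1/4·π_0 + 1/8·π_1 + 1/8·π_2 + 1/8·π_3 + 1/8·π_4 + 1/8·π_5
  π_1 = 1/8·π_0 + 1/8·π_1 + 1/8·π_2 + 1/4·π_3 + 1/8·π_4 + 1/4·π_5
  π_2 = 1/8·π_0 + 1/8·π_1 + 3/8·π_2 + 1/8·π_3 + 1/4·π_4 + 1/8·π_5
  π_3 = 1/8·π_0 + 1/4·π_1 + 1/8·π_2 + 1/8·π_3 + 1/4·π_4 + 1/4·π_5
  π_4 = 1/4·π_0 + 1/8·π_1 + 1/8·π_2 + 1/8·π_3 + 1/8·π_4 + 1/8·π_5
  normalize: π_0 + π_1 + π_2 + π_3 + π_4 + π_5 = 1
Solving the linear system gives exactly π = [1/7, 32/189, 4/21, 5/27, 1/7, 32/189].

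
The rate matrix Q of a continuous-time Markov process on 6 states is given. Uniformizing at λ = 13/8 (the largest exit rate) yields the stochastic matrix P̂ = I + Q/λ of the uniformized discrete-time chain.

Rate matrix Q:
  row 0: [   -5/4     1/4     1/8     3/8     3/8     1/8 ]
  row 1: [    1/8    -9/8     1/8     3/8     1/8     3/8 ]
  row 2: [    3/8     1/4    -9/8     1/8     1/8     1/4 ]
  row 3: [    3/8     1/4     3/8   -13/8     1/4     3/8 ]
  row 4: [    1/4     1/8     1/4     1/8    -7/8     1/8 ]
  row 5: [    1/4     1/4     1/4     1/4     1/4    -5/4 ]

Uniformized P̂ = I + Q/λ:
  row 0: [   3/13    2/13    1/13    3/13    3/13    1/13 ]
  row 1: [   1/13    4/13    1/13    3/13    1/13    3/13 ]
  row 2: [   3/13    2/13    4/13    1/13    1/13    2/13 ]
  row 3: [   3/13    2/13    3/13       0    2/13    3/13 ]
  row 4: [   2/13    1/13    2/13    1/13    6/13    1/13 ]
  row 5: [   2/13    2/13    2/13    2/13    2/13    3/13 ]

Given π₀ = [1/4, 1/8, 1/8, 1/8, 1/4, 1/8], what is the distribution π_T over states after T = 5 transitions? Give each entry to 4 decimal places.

t=0: π = [0.2500, 0.1250, 0.1250, 0.1250, 0.2500, 0.1250]
t=1: π = [0.1827, 0.1538, 0.1538, 0.1346, 0.2308, 0.1442]
t=2: π = [0.1783, 0.1598, 0.1620, 0.1294, 0.2152, 0.1553]
t=3: π = [0.1777, 0.1619, 0.1627, 0.1309, 0.2090, 0.1578]
t=4: π = [0.1777, 0.1627, 0.1628, 0.1312, 0.2069, 0.1588]
t=5: π = [0.1776, 0.1630, 0.1628, 0.1314, 0.2061, 0.1591]

π = [0.1776, 0.1630, 0.1628, 0.1314, 0.2061, 0.1591]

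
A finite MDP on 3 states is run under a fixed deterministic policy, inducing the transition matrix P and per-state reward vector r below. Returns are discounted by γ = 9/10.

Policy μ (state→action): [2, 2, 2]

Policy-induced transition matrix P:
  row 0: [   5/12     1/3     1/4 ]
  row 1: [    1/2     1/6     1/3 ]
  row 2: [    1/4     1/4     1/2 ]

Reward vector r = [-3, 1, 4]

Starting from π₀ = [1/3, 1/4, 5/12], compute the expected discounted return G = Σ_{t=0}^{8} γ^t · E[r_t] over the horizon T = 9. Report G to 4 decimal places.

G = 3.9520

t=0: π = [0.3333, 0.2500, 0.4167], E[r] = 0.9167, γ^t·E[r] = 0.916667, running G = 0.916667
t=1: π = [0.3681, 0.2569, 0.3750], E[r] = 0.6528, γ^t·E[r] = 0.587500, running G = 1.504167
t=2: π = [0.3756, 0.2593, 0.3652], E[r] = 0.5932, γ^t·E[r] = 0.480469, running G = 1.984635
t=3: π = [0.3774, 0.2597, 0.3629], E[r] = 0.5790, γ^t·E[r] = 0.422121, running G = 2.406757
t=4: π = [0.3778, 0.2598, 0.3624], E[r] = 0.5758, γ^t·E[r] = 0.377779, running G = 2.784535
t=5: π = [0.3779, 0.2598, 0.3622], E[r] = 0.5750, γ^t·E[r] = 0.339551, running G = 3.124086
t=6: π = [0.3779, 0.2598, 0.3622], E[r] = 0.5749, γ^t·E[r] = 0.305502, running G = 3.429589
t=7: π = [0.3780, 0.2598, 0.3622], E[r] = 0.5748, γ^t·E[r] = 0.274933, running G = 3.704521
t=8: π = [0.3780, 0.2598, 0.3622], E[r] = 0.5748, γ^t·E[r] = 0.247435, running G = 3.951956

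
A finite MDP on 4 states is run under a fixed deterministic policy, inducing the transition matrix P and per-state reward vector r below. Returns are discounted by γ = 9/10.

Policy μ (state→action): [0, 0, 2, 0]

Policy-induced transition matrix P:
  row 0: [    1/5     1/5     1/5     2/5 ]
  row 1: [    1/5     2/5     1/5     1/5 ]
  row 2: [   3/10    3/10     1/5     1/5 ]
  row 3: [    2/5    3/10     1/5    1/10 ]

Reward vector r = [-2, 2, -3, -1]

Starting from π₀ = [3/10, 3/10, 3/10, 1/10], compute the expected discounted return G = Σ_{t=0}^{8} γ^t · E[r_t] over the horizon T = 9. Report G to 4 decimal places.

G = -4.8644

t=0: π = [0.3000, 0.3000, 0.3000, 0.1000], E[r] = -1.0000, γ^t·E[r] = -1.000000, running G = -1.000000
t=1: π = [0.2500, 0.3000, 0.2000, 0.2500], E[r] = -0.7500, γ^t·E[r] = -0.675000, running G = -1.675000
t=2: π = [0.2700, 0.3050, 0.2000, 0.2250], E[r] = -0.7550, γ^t·E[r] = -0.611550, running G = -2.286550
t=3: π = [0.2650, 0.3035, 0.2000, 0.2315], E[r] = -0.7545, γ^t·E[r] = -0.550031, running G = -2.836581
t=4: π = [0.2663, 0.3039, 0.2000, 0.2299], E[r] = -0.7548, γ^t·E[r] = -0.495191, running G = -3.331772
t=5: π = [0.2660, 0.3038, 0.2000, 0.2303], E[r] = -0.7547, γ^t·E[r] = -0.445646, running G = -3.777418
t=6: π = [0.2661, 0.3038, 0.2000, 0.2302], E[r] = -0.7547, γ^t·E[r] = -0.401089, running G = -4.178507
t=7: π = [0.2660, 0.3038, 0.2000, 0.2302], E[r] = -0.7547, γ^t·E[r] = -0.360978, running G = -4.539485
t=8: π = [0.2660, 0.3038, 0.2000, 0.2302], E[r] = -0.7547, γ^t·E[r] = -0.324881, running G = -4.864366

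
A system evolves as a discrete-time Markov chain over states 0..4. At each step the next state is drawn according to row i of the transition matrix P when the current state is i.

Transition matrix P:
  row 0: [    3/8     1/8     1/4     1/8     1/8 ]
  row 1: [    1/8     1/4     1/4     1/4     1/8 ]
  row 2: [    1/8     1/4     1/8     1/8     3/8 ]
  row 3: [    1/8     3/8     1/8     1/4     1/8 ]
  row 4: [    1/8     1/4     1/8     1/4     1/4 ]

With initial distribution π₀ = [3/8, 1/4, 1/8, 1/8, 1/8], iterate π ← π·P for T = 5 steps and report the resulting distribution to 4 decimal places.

t=0: π = [0.3750, 0.2500, 0.1250, 0.1250, 0.1250]
t=1: π = [0.2188, 0.2188, 0.2031, 0.1875, 0.1719]
t=2: π = [0.1797, 0.2461, 0.1797, 0.1973, 0.1973]
t=3: π = [0.1699, 0.2522, 0.1782, 0.2051, 0.1946]
t=4: π = [0.1675, 0.2544, 0.1778, 0.2065, 0.1939]
t=5: π = [0.1669, 0.2549, 0.1777, 0.2068, 0.1937]

π = [0.1669, 0.2549, 0.1777, 0.2068, 0.1937]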